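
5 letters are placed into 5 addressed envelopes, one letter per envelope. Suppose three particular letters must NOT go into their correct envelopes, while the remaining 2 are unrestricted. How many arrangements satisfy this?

Let A_j be the event that the j-th constrained one is fixed. By inclusion-exclusion over the 3 events:
Σ_{j=0}^{3} (-1)^j C(3,j)(5-j)!
= C(3,0)·5! - C(3,1)·4! + C(3,2)·3! - C(3,3)·2!
= 120 - 72 + 18 - 2
= 64

64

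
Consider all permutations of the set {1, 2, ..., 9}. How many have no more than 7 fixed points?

Sum C(9,i)·!(9-i) for i = 0..7:
  i=0: C(9,0)·!9 = 1·133496 = 133496
  i=1: C(9,1)·!8 = 9·14833 = 133497
  i=2: C(9,2)·!7 = 36·1854 = 66744
  i=3: C(9,3)·!6 = 84·265 = 22260
  i=4: C(9,4)·!5 = 126·44 = 5544
  i=5: C(9,5)·!4 = 126·9 = 1134
  i=6: C(9,6)·!3 = 84·2 = 168
  i=7: C(9,7)·!2 = 36·1 = 36
Total = 362879.

362879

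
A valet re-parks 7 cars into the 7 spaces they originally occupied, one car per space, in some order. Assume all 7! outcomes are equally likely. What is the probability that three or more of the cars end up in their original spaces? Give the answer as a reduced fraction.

407/5040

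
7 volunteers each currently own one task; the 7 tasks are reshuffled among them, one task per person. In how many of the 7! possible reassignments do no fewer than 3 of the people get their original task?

407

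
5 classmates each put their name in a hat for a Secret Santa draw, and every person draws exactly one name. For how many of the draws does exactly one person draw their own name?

Choose which one of the 5 is fixed: C(5,1) = 5.
The remaining 4 must be deranged: !4 = 9.
Total: 5 × 9 = 45.

45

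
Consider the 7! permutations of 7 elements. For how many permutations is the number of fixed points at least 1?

3186

Sum C(7,i)·!(7-i) for i = 1..7:
  i=1: C(7,1)·!6 = 7·265 = 1855
  i=2: C(7,2)·!5 = 21·44 = 924
  i=3: C(7,3)·!4 = 35·9 = 315
  i=4: C(7,4)·!3 = 35·2 = 70
  i=5: C(7,5)·!2 = 21·1 = 21
  i=6: C(7,6)·!1 = 7·0 = 0
  i=7: C(7,7)·!0 = 1·1 = 1
Total = 3186.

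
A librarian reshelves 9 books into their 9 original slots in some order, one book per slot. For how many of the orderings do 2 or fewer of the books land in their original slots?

333737

# with exactly i fixed is C(9,i)·!(9-i); sum over i=0..2:
  i=0: C(9,0)·!9 = 1·133496 = 133496
  i=1: C(9,1)·!8 = 9·14833 = 133497
  i=2: C(9,2)·!7 = 36·1854 = 66744
Total = 333737.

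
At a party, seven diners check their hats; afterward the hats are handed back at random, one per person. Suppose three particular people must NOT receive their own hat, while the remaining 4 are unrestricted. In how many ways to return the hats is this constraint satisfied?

Inclusion-exclusion on the 3 forbidden self-matches:
Σ_{j=0}^{3} (-1)^j C(3,j)(7-j)!
= C(3,0)·7! - C(3,1)·6! + C(3,2)·5! - C(3,3)·4!
= 5040 - 2160 + 360 - 24
= 3216

3216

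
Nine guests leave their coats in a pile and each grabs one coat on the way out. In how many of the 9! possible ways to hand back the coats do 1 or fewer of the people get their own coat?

# with exactly i fixed is C(9,i)·!(9-i); sum over i=0..1:
  i=0: C(9,0)·!9 = 1·133496 = 133496
  i=1: C(9,1)·!8 = 9·14833 = 133497
Total = 266993.

266993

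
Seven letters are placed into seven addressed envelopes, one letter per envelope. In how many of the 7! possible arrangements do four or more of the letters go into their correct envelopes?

92

# with exactly i fixed is C(7,i)·!(7-i); sum over i=4..7:
  i=4: C(7,4)·!3 = 35·2 = 70
  i=5: C(7,5)·!2 = 21·1 = 21
  i=6: C(7,6)·!1 = 7·0 = 0
  i=7: C(7,7)·!0 = 1·1 = 1
Total = 92.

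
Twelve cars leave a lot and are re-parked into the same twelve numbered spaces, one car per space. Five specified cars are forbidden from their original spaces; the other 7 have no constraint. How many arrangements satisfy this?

Inclusion-exclusion on the 5 forbidden self-matches:
Σ_{j=0}^{5} (-1)^j C(5,j)(12-j)!
= C(5,0)·12! - C(5,1)·11! + C(5,2)·10! - C(5,3)·9! + C(5,4)·8! - C(5,5)·7!
= 479001600 - 199584000 + 36288000 - 3628800 + 201600 - 5040
= 312273360

312273360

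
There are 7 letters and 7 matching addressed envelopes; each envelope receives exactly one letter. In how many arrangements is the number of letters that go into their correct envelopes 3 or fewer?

4948

Sum C(7,i)·!(7-i) for i = 0..3:
  i=0: C(7,0)·!7 = 1·1854 = 1854
  i=1: C(7,1)·!6 = 7·265 = 1855
  i=2: C(7,2)·!5 = 21·44 = 924
  i=3: C(7,3)·!4 = 35·9 = 315
Total = 4948.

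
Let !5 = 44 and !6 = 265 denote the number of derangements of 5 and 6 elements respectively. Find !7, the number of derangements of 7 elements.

!7 = (7-1)·(!6 + !5) = 6·(265 + 44) = 6·309 = 1854.

1854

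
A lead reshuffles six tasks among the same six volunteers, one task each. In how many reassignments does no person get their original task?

!6 = 6! · Σ_{k=0}^{6} (-1)^k/k!
= 6! - 6!/1! + 6!/2! - 6!/3! + 6!/4! - 6!/5! + 6!/6!
= 720 - 720 + 360 - 120 + 30 - 6 + 1
= 265

265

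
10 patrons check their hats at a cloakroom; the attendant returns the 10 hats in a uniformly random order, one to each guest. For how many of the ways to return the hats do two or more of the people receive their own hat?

958879

Sum C(10,i)·!(10-i) for i = 2..10:
  i=2: C(10,2)·!8 = 45·14833 = 667485
  i=3: C(10,3)·!7 = 120·1854 = 222480
  i=4: C(10,4)·!6 = 210·265 = 55650
  i=5: C(10,5)·!5 = 252·44 = 11088
  i=6: C(10,6)·!4 = 210·9 = 1890
  i=7: C(10,7)·!3 = 120·2 = 240
  i=8: C(10,8)·!2 = 45·1 = 45
  i=9: C(10,9)·!1 = 10·0 = 0
  i=10: C(10,10)·!0 = 1·1 = 1
Total = 958879.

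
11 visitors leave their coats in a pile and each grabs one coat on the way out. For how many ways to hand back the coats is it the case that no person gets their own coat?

14684570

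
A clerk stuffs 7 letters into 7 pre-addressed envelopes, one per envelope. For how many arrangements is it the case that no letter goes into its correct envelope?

1854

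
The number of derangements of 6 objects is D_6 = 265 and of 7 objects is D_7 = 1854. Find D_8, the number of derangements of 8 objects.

14833

D_8 = (8-1)·(D_7 + D_6) = 7·(1854 + 265) = 7·2119 = 14833.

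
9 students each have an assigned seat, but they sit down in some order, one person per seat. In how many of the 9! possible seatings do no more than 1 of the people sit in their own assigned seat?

Sum C(9,i)·!(9-i) for i = 0..1:
  i=0: C(9,0)·!9 = 1·133496 = 133496
  i=1: C(9,1)·!8 = 9·14833 = 133497
Total = 266993.

266993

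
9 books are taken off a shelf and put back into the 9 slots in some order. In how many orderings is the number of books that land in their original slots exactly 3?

22260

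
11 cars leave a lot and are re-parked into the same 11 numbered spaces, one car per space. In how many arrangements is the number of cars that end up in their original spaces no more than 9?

39916799

Sum C(11,i)·!(11-i) for i = 0..9:
  i=0: C(11,0)·!11 = 1·14684570 = 14684570
  i=1: C(11,1)·!10 = 11·1334961 = 14684571
  i=2: C(11,2)·!9 = 55·133496 = 7342280
  i=3: C(11,3)·!8 = 165·14833 = 2447445
  i=4: C(11,4)·!7 = 330·1854 = 611820
  i=5: C(11,5)·!6 = 462·265 = 122430
  i=6: C(11,6)·!5 = 462·44 = 20328
  i=7: C(11,7)·!4 = 330·9 = 2970
  i=8: C(11,8)·!3 = 165·2 = 330
  i=9: C(11,9)·!2 = 55·1 = 55
Total = 39916799.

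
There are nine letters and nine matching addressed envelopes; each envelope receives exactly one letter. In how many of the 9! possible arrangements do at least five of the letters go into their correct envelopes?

# with exactly i fixed is C(9,i)·!(9-i); sum over i=5..9:
  i=5: C(9,5)·!4 = 126·9 = 1134
  i=6: C(9,6)·!3 = 84·2 = 168
  i=7: C(9,7)·!2 = 36·1 = 36
  i=8: C(9,8)·!1 = 9·0 = 0
  i=9: C(9,9)·!0 = 1·1 = 1
Total = 1339.

1339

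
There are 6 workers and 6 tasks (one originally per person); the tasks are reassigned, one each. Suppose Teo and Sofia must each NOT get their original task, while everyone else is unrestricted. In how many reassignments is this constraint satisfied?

504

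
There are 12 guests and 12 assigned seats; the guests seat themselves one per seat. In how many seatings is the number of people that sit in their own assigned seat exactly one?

176214840

Pick the single fixed position: C(12,1) = 12 ways.
The other 11 form a derangement: !11 = 14684570.
Total: 12 × 14684570 = 176214840.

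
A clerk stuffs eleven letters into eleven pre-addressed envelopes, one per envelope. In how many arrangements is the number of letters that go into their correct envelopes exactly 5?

122430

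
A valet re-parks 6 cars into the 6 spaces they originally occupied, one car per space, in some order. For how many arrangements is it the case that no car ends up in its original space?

The subfactorial !6 = [6!/e] (nearest integer).
6! = 720, and 720/e ≈ 264.87, so !6 = 265.

265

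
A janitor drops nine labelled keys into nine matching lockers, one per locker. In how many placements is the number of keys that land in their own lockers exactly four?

5544

Choose which 4 of the 9 are fixed: C(9,4) = 126.
The remaining 5 must be deranged: !5 = 44.
Total: 126 × 44 = 5544.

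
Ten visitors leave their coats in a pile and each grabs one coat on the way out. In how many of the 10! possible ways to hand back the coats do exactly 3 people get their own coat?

Choose which 3 of the 10 are fixed: C(10,3) = 120.
The other 7 form a derangement: !7 = 1854.
Total: 120 × 1854 = 222480.

222480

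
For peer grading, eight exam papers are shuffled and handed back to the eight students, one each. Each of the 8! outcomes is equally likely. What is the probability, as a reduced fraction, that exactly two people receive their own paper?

53/288

Favorable outcomes: C(8,2)·!6 = 28·265 = 7420.
Total outcomes: 8! = 40320.
Probability = 7420/40320 = 53/288.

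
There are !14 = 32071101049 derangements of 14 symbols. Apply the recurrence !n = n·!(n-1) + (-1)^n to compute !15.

481066515734

!15 = 15·32071101049 - 1 = 481066515734.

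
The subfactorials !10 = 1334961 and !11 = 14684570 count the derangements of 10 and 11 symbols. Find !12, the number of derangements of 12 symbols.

176214841

!12 = (12-1)·(!11 + !10) = 11·(14684570 + 1334961) = 11·16019531 = 176214841.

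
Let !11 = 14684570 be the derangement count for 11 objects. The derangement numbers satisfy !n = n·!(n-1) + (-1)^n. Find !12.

!12 = 12·14684570 + 1 = 176214841.

176214841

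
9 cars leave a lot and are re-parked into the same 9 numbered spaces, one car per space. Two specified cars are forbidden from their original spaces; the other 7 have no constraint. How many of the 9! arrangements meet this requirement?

287280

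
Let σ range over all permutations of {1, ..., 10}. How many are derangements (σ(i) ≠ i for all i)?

!10 = 10! · Σ_{k=0}^{10} (-1)^k/k!
= 10! - 10!/1! + 10!/2! - 10!/3! + 10!/4! - 10!/5! + 10!/6! - 10!/7! + 10!/8! - 10!/9! + 10!/10!
= 3628800 - 3628800 + 1814400 - 604800 + 151200 - 30240 + 5040 - 720 + 90 - 10 + 1
= 1334961

1334961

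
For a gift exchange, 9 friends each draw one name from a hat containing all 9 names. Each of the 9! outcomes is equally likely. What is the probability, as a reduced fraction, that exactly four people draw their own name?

11/720

Favorable outcomes: C(9,4)·!5 = 126·44 = 5544.
Total outcomes: 9! = 362880.
Probability = 5544/362880 = 11/720.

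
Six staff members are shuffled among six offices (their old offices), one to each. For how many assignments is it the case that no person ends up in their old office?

265

The subfactorial !6 = [6!/e] (nearest integer).
6! = 720, and 720/e ≈ 264.87, so !6 = 265.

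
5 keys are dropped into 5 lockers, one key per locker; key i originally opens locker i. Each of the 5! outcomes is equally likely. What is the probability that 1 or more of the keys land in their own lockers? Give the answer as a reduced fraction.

19/30

Favorable outcomes: Σ_{i≥1} C(5,i)·!(5-i) = 5·9 + 10·2 + 10·1 + 5·0 + 1·1 = 76.
Total outcomes: 5! = 120.
Probability = 76/120 = 19/30.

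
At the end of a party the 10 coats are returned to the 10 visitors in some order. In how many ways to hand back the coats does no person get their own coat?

!10 is the nearest integer to 10!/e.
10! = 3628800, and 3628800/e ≈ 1334960.92, so !10 = 1334961.

1334961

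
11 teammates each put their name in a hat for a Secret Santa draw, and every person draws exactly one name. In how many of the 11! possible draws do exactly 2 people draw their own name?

7342280

Pick the 2 fixed positions: C(11,2) = 55 ways.
The remaining 9 must be deranged: !9 = 133496.
Total: 55 × 133496 = 7342280.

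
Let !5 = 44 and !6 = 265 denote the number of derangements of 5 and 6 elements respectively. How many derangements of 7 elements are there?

!7 = (7-1)·(!6 + !5) = 6·(265 + 44) = 6·309 = 1854.

1854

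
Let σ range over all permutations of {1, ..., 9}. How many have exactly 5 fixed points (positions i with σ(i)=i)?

1134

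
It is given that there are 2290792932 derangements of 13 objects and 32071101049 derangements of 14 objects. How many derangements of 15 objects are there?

481066515734

!15 = (15-1)·(!14 + !13) = 14·(32071101049 + 2290792932) = 14·34361893981 = 481066515734.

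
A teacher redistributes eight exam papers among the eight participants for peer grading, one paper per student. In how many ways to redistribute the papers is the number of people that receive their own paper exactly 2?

Pick the 2 fixed positions: C(8,2) = 28 ways.
The remaining 6 must be deranged: !6 = 265.
Total: 28 × 265 = 7420.

7420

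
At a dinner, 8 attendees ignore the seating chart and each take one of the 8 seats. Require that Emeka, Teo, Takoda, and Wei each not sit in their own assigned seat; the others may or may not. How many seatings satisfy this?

24024

Inclusion-exclusion on the 4 forbidden self-matches:
Σ_{j=0}^{4} (-1)^j C(4,j)(8-j)!
= C(4,0)·8! - C(4,1)·7! + C(4,2)·6! - C(4,3)·5! + C(4,4)·4!
= 40320 - 20160 + 4320 - 480 + 24
= 24024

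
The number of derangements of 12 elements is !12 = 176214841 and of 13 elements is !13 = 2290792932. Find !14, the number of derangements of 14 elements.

!14 = (14-1)·(!13 + !12) = 13·(2290792932 + 176214841) = 13·2467007773 = 32071101049.

32071101049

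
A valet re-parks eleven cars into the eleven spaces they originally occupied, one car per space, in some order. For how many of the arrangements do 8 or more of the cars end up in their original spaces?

# with exactly i fixed is C(11,i)·!(11-i); sum over i=8..11:
  i=8: C(11,8)·!3 = 165·2 = 330
  i=9: C(11,9)·!2 = 55·1 = 55
  i=10: C(11,10)·!1 = 11·0 = 0
  i=11: C(11,11)·!0 = 1·1 = 1
Total = 386.

386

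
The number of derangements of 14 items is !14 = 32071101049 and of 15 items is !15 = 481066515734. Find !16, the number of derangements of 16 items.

!16 = (16-1)·(!15 + !14) = 15·(481066515734 + 32071101049) = 15·513137616783 = 7697064251745.

7697064251745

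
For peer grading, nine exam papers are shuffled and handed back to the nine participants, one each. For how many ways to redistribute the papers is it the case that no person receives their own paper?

133496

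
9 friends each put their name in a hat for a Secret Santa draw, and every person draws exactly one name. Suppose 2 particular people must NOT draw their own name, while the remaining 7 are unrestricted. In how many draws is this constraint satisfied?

287280

Let A_j be the event that the j-th constrained one is fixed. By inclusion-exclusion over the 2 events:
Σ_{j=0}^{2} (-1)^j C(2,j)(9-j)!
= C(2,0)·9! - C(2,1)·8! + C(2,2)·7!
= 362880 - 80640 + 5040
= 287280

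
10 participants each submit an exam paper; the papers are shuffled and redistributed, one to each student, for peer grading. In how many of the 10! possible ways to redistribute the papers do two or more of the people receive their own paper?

958879

# with exactly i fixed is C(10,i)·!(10-i); sum over i=2..10:
  i=2: C(10,2)·!8 = 45·14833 = 667485
  i=3: C(10,3)·!7 = 120·1854 = 222480
  i=4: C(10,4)·!6 = 210·265 = 55650
  i=5: C(10,5)·!5 = 252·44 = 11088
  i=6: C(10,6)·!4 = 210·9 = 1890
  i=7: C(10,7)·!3 = 120·2 = 240
  i=8: C(10,8)·!2 = 45·1 = 45
  i=9: C(10,9)·!1 = 10·0 = 0
  i=10: C(10,10)·!0 = 1·1 = 1
Total = 958879.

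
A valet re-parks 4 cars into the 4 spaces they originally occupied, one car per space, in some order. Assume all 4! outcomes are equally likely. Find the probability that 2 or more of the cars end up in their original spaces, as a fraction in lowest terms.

7/24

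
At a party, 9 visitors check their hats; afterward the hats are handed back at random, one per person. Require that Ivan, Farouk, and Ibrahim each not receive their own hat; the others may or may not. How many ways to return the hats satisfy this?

256320

Inclusion-exclusion on the 3 forbidden self-matches:
Σ_{j=0}^{3} (-1)^j C(3,j)(9-j)!
= C(3,0)·9! - C(3,1)·8! + C(3,2)·7! - C(3,3)·6!
= 362880 - 120960 + 15120 - 720
= 256320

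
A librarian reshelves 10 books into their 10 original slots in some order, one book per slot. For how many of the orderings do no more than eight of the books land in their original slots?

# with exactly i fixed is C(10,i)·!(10-i); sum over i=0..8:
  i=0: C(10,0)·!10 = 1·1334961 = 1334961
  i=1: C(10,1)·!9 = 10·133496 = 1334960
  i=2: C(10,2)·!8 = 45·14833 = 667485
  i=3: C(10,3)·!7 = 120·1854 = 222480
  i=4: C(10,4)·!6 = 210·265 = 55650
  i=5: C(10,5)·!5 = 252·44 = 11088
  i=6: C(10,6)·!4 = 210·9 = 1890
  i=7: C(10,7)·!3 = 120·2 = 240
  i=8: C(10,8)·!2 = 45·1 = 45
Total = 3628799.

3628799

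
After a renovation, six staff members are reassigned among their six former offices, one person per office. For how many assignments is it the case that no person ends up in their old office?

Recurrence: !6 = 5·(!5 + !4).
!6 = 5·(44 + 9) = 5·53 = 265

265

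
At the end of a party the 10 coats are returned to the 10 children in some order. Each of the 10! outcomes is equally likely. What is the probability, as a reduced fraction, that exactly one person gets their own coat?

Favorable outcomes: C(10,1)·!9 = 10·133496 = 1334960.
Total outcomes: 10! = 3628800.
Probability = 1334960/3628800 = 16687/45360.

16687/45360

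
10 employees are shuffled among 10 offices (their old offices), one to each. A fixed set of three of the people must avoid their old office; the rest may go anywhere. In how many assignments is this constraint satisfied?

Let A_j be the event that the j-th constrained one is fixed. By inclusion-exclusion over the 3 events:
Σ_{j=0}^{3} (-1)^j C(3,j)(10-j)!
= C(3,0)·10! - C(3,1)·9! + C(3,2)·8! - C(3,3)·7!
= 3628800 - 1088640 + 120960 - 5040
= 2656080

2656080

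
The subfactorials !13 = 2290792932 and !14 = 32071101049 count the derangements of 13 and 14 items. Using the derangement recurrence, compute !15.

!15 = (15-1)·(!14 + !13) = 14·(32071101049 + 2290792932) = 14·34361893981 = 481066515734.

481066515734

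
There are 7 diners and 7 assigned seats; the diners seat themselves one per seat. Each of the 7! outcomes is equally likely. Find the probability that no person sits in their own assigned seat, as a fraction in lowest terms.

103/280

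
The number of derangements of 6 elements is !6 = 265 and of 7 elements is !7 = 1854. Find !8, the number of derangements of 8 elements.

!8 = (8-1)·(!7 + !6) = 7·(1854 + 265) = 7·2119 = 14833.

14833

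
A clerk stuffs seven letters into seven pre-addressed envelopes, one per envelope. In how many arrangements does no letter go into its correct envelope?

Use !n = n·!(n-1) + (-1)^n.
!7 = 7·265 - 1 = 1854

1854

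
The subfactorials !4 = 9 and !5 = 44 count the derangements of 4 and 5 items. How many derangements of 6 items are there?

265

!6 = (6-1)·(!5 + !4) = 5·(44 + 9) = 5·53 = 265.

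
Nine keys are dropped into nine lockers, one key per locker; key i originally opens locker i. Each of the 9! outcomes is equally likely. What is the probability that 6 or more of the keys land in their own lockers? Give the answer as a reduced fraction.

41/72576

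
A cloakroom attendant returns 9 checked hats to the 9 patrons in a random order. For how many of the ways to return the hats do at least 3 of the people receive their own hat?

29143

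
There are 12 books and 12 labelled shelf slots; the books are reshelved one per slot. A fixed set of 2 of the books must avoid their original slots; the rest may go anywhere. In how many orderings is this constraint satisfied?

Inclusion-exclusion on the 2 forbidden self-matches:
Σ_{j=0}^{2} (-1)^j C(2,j)(12-j)!
= C(2,0)·12! - C(2,1)·11! + C(2,2)·10!
= 479001600 - 79833600 + 3628800
= 402796800

402796800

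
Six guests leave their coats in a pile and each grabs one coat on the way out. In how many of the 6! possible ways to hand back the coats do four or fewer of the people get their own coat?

719

# with exactly i fixed is C(6,i)·!(6-i); sum over i=0..4:
  i=0: C(6,0)·!6 = 1·265 = 265
  i=1: C(6,1)·!5 = 6·44 = 264
  i=2: C(6,2)·!4 = 15·9 = 135
  i=3: C(6,3)·!3 = 20·2 = 40
  i=4: C(6,4)·!2 = 15·1 = 15
Total = 719.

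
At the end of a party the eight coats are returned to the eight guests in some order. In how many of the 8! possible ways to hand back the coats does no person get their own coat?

14833

!8 = 8! · Σ_{k=0}^{8} (-1)^k/k!
= 8! - 8!/1! + 8!/2! - 8!/3! + 8!/4! - 8!/5! + 8!/6! - 8!/7! + 8!/8!
= 40320 - 40320 + 20160 - 6720 + 1680 - 336 + 56 - 8 + 1
= 14833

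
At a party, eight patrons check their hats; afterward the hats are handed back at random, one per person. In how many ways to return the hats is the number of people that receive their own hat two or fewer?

Sum C(8,i)·!(8-i) for i = 0..2:
  i=0: C(8,0)·!8 = 1·14833 = 14833
  i=1: C(8,1)·!7 = 8·1854 = 14832
  i=2: C(8,2)·!6 = 28·265 = 7420
Total = 37085.

37085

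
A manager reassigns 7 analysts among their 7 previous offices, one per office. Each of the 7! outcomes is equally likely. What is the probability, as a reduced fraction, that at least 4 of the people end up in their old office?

23/1260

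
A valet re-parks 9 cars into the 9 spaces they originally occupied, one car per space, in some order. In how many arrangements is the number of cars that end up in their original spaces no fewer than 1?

229384

# with exactly i fixed is C(9,i)·!(9-i); sum over i=1..9:
  i=1: C(9,1)·!8 = 9·14833 = 133497
  i=2: C(9,2)·!7 = 36·1854 = 66744
  i=3: C(9,3)·!6 = 84·265 = 22260
  i=4: C(9,4)·!5 = 126·44 = 5544
  i=5: C(9,5)·!4 = 126·9 = 1134
  i=6: C(9,6)·!3 = 84·2 = 168
  i=7: C(9,7)·!2 = 36·1 = 36
  i=8: C(9,8)·!1 = 9·0 = 0
  i=9: C(9,9)·!0 = 1·1 = 1
Total = 229384.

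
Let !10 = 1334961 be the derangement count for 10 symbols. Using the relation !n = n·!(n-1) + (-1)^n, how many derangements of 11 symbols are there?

!11 = 11·1334961 - 1 = 14684570.

14684570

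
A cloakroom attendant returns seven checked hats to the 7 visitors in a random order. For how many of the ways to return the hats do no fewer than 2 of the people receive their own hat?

Sum C(7,i)·!(7-i) for i = 2..7:
  i=2: C(7,2)·!5 = 21·44 = 924
  i=3: C(7,3)·!4 = 35·9 = 315
  i=4: C(7,4)·!3 = 35·2 = 70
  i=5: C(7,5)·!2 = 21·1 = 21
  i=6: C(7,6)·!1 = 7·0 = 0
  i=7: C(7,7)·!0 = 1·1 = 1
Total = 1331.

1331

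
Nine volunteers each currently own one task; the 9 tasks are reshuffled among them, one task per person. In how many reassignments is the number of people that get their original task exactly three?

Pick the 3 fixed positions: C(9,3) = 84 ways.
The remaining 6 must be deranged: !6 = 265.
Total: 84 × 265 = 22260.

22260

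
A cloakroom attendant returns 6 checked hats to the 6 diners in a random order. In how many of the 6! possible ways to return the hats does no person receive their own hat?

265

Recurrence: !6 = 5·(!5 + !4).
!6 = 5·(44 + 9) = 5·53 = 265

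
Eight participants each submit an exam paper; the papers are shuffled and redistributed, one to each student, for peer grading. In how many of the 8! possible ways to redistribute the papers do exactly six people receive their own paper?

28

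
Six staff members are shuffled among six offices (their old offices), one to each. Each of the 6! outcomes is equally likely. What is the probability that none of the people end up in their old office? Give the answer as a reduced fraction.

53/144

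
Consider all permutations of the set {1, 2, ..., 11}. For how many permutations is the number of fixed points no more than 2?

36711421

Sum C(11,i)·!(11-i) for i = 0..2:
  i=0: C(11,0)·!11 = 1·14684570 = 14684570
  i=1: C(11,1)·!10 = 11·1334961 = 14684571
  i=2: C(11,2)·!9 = 55·133496 = 7342280
Total = 36711421.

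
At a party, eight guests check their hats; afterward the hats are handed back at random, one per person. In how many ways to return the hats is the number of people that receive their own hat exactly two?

Pick the 2 fixed positions: C(8,2) = 28 ways.
The other 6 form a derangement: !6 = 265.
Total: 28 × 265 = 7420.

7420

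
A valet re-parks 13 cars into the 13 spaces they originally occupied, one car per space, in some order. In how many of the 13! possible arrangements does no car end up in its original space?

2290792932

The number of derangements of 13 is !13 = Σ_{k=0}^{13} (-1)^k·13!/k!
= 13! - 13!/1! + 13!/2! - 13!/3! + 13!/4! - 13!/5! + 13!/6! - 13!/7! + 13!/8! - 13!/9! + 13!/10! - 13!/11! + 13!/12! - 13!/13!
= 6227020800 - 6227020800 + 3113510400 - 1037836800 + 259459200 - 51891840 + 8648640 - 1235520 + 154440 - 17160 + 1716 - 156 + 13 - 1
= 2290792932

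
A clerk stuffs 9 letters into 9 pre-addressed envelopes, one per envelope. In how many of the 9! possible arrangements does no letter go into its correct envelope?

!9 is the nearest integer to 9!/e.
9! = 362880, and 362880/e ≈ 133496.09, so !9 = 133496.

133496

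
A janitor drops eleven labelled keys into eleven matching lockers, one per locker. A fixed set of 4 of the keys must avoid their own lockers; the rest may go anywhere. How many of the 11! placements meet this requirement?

27422640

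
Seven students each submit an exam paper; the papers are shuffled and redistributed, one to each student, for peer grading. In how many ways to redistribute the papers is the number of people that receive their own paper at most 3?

# with exactly i fixed is C(7,i)·!(7-i); sum over i=0..3:
  i=0: C(7,0)·!7 = 1·1854 = 1854
  i=1: C(7,1)·!6 = 7·265 = 1855
  i=2: C(7,2)·!5 = 21·44 = 924
  i=3: C(7,3)·!4 = 35·9 = 315
Total = 4948.

4948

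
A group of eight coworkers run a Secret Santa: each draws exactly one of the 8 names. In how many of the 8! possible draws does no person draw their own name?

14833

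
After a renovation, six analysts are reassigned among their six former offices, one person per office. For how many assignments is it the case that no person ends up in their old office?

The subfactorial !6 = [6!/e] (nearest integer).
6! = 720, and 720/e ≈ 264.87, so !6 = 265.

265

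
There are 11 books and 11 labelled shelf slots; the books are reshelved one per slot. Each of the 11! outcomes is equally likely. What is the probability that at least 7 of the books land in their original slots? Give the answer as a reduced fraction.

839/9979200

Favorable outcomes: Σ_{i≥7} C(11,i)·!(11-i) = 330·9 + 165·2 + 55·1 + 11·0 + 1·1 = 3356.
Total outcomes: 11! = 39916800.
Probability = 3356/39916800 = 839/9979200.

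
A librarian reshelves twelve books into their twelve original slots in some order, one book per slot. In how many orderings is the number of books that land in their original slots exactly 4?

Choose which 4 of the 12 are fixed: C(12,4) = 495.
The remaining 8 must be deranged: !8 = 14833.
Total: 495 × 14833 = 7342335.

7342335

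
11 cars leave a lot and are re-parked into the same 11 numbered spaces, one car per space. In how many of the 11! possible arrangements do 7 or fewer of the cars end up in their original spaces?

39916414

Sum C(11,i)·!(11-i) for i = 0..7:
  i=0: C(11,0)·!11 = 1·14684570 = 14684570
  i=1: C(11,1)·!10 = 11·1334961 = 14684571
  i=2: C(11,2)·!9 = 55·133496 = 7342280
  i=3: C(11,3)·!8 = 165·14833 = 2447445
  i=4: C(11,4)·!7 = 330·1854 = 611820
  i=5: C(11,5)·!6 = 462·265 = 122430
  i=6: C(11,6)·!5 = 462·44 = 20328
  i=7: C(11,7)·!4 = 330·9 = 2970
Total = 39916414.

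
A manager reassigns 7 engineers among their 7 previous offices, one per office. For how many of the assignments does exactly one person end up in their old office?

1855

Choose which one of the 7 is fixed: C(7,1) = 7.
The other 6 form a derangement: !6 = 265.
Total: 7 × 265 = 1855.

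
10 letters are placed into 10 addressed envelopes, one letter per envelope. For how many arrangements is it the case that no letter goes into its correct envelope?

1334961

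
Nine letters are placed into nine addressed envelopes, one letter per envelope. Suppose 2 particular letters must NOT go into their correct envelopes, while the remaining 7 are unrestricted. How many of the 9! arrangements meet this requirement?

287280

Inclusion-exclusion on the 2 forbidden self-matches:
Σ_{j=0}^{2} (-1)^j C(2,j)(9-j)!
= C(2,0)·9! - C(2,1)·8! + C(2,2)·7!
= 362880 - 80640 + 5040
= 287280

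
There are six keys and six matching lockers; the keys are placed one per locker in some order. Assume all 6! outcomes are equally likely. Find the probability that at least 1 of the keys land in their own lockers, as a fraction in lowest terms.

Favorable outcomes: Σ_{i≥1} C(6,i)·!(6-i) = 6·44 + 15·9 + 20·2 + 15·1 + 6·0 + 1·1 = 455.
Total outcomes: 6! = 720.
Probability = 455/720 = 91/144.

91/144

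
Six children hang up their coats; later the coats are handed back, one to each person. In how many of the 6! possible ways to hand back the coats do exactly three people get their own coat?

Pick the 3 fixed positions: C(6,3) = 20 ways.
The remaining 3 must be deranged: !3 = 2.
Total: 20 × 2 = 40.

40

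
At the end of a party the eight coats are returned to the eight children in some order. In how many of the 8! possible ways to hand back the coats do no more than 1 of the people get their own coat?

29665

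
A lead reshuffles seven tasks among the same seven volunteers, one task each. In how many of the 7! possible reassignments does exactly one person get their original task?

Pick the single fixed position: C(7,1) = 7 ways.
The remaining 6 must be deranged: !6 = 265.
Total: 7 × 265 = 1855.

1855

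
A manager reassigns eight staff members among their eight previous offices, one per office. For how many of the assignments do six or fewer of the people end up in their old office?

40319

# with exactly i fixed is C(8,i)·!(8-i); sum over i=0..6:
  i=0: C(8,0)·!8 = 1·14833 = 14833
  i=1: C(8,1)·!7 = 8·1854 = 14832
  i=2: C(8,2)·!6 = 28·265 = 7420
  i=3: C(8,3)·!5 = 56·44 = 2464
  i=4: C(8,4)·!4 = 70·9 = 630
  i=5: C(8,5)·!3 = 56·2 = 112
  i=6: C(8,6)·!2 = 28·1 = 28
Total = 40319.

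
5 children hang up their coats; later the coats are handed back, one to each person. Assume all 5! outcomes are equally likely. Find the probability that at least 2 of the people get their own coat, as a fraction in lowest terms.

Favorable outcomes: Σ_{i≥2} C(5,i)·!(5-i) = 10·2 + 10·1 + 5·0 + 1·1 = 31.
Total outcomes: 5! = 120.
Probability = 31/120 = 31/120.

31/120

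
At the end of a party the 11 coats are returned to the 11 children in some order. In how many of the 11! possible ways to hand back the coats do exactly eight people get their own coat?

330

Choose which 8 of the 11 are fixed: C(11,8) = 165.
The other 3 form a derangement: !3 = 2.
Total: 165 × 2 = 330.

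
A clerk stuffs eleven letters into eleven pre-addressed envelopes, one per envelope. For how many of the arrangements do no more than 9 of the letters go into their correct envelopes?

39916799

Sum C(11,i)·!(11-i) for i = 0..9:
  i=0: C(11,0)·!11 = 1·14684570 = 14684570
  i=1: C(11,1)·!10 = 11·1334961 = 14684571
  i=2: C(11,2)·!9 = 55·133496 = 7342280
  i=3: C(11,3)·!8 = 165·14833 = 2447445
  i=4: C(11,4)·!7 = 330·1854 = 611820
  i=5: C(11,5)·!6 = 462·265 = 122430
  i=6: C(11,6)·!5 = 462·44 = 20328
  i=7: C(11,7)·!4 = 330·9 = 2970
  i=8: C(11,8)·!3 = 165·2 = 330
  i=9: C(11,9)·!2 = 55·1 = 55
Total = 39916799.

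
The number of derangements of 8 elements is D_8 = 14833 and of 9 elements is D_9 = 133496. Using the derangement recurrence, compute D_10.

1334961

D_10 = (10-1)·(D_9 + D_8) = 9·(133496 + 14833) = 9·148329 = 1334961.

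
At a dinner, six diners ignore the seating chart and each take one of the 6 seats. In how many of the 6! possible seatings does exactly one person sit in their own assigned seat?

264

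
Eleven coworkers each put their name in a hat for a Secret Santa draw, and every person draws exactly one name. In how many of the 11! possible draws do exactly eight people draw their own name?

Choose which 8 of the 11 are fixed: C(11,8) = 165.
The remaining 3 must be deranged: !3 = 2.
Total: 165 × 2 = 330.

330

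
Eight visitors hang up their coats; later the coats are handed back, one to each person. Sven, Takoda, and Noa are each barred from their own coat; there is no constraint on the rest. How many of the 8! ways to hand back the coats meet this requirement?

Inclusion-exclusion on the 3 forbidden self-matches:
Σ_{j=0}^{3} (-1)^j C(3,j)(8-j)!
= C(3,0)·8! - C(3,1)·7! + C(3,2)·6! - C(3,3)·5!
= 40320 - 15120 + 2160 - 120
= 27240

27240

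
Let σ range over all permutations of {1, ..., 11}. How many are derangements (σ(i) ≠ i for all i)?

By inclusion-exclusion, !11 = Σ (-1)^k · 11!/k! for k=0..11
= 11! - 11!/1! + 11!/2! - 11!/3! + 11!/4! - 11!/5! + 11!/6! - 11!/7! + 11!/8! - 11!/9! + 11!/10! - 11!/11!
= 39916800 - 39916800 + 19958400 - 6652800 + 1663200 - 332640 + 55440 - 7920 + 990 - 110 + 11 - 1
= 14684570

14684570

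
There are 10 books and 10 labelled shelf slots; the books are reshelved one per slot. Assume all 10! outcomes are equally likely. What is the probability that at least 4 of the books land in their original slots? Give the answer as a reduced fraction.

34457/1814400

Favorable outcomes: Σ_{i≥4} C(10,i)·!(10-i) = 210·265 + 252·44 + 210·9 + 120·2 + 45·1 + 10·0 + 1·1 = 68914.
Total outcomes: 10! = 3628800.
Probability = 68914/3628800 = 34457/1814400.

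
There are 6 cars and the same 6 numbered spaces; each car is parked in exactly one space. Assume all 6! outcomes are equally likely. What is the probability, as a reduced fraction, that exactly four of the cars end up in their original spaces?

1/48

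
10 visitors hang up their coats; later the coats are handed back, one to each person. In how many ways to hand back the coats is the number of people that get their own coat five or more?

13264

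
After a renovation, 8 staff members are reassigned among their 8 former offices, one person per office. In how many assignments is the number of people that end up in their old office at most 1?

29665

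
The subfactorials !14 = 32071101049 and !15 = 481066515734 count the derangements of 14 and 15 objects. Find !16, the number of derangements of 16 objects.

7697064251745

!16 = (16-1)·(!15 + !14) = 15·(481066515734 + 32071101049) = 15·513137616783 = 7697064251745.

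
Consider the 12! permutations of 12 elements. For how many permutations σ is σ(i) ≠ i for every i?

The subfactorial !12 = [12!/e] (nearest integer).
12! = 479001600, and 479001600/e ≈ 176214840.93, so !12 = 176214841.

176214841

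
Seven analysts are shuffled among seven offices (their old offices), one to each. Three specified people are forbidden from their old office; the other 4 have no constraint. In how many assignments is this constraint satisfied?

Inclusion-exclusion on the 3 forbidden self-matches:
Σ_{j=0}^{3} (-1)^j C(3,j)(7-j)!
= C(3,0)·7! - C(3,1)·6! + C(3,2)·5! - C(3,3)·4!
= 5040 - 2160 + 360 - 24
= 3216

3216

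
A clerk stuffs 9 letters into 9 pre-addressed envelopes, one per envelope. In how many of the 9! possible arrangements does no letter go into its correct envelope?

133496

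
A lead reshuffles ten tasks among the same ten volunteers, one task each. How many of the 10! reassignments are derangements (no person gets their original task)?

1334961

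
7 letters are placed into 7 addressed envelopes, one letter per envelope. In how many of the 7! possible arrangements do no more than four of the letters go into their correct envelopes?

# with exactly i fixed is C(7,i)·!(7-i); sum over i=0..4:
  i=0: C(7,0)·!7 = 1·1854 = 1854
  i=1: C(7,1)·!6 = 7·265 = 1855
  i=2: C(7,2)·!5 = 21·44 = 924
  i=3: C(7,3)·!4 = 35·9 = 315
  i=4: C(7,4)·!3 = 35·2 = 70
Total = 5018.

5018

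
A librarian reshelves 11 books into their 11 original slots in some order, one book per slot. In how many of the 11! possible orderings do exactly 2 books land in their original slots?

7342280

Pick the 2 fixed positions: C(11,2) = 55 ways.
The remaining 9 must be deranged: !9 = 133496.
Total: 55 × 133496 = 7342280.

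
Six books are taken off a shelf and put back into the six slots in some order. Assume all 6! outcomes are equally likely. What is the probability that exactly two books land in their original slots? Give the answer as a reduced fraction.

3/16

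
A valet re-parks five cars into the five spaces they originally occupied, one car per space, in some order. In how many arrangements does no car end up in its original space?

Use !n = (n-1)(!(n-1) + !(n-2)).
!5 = 4·(9 + 2) = 4·11 = 44

44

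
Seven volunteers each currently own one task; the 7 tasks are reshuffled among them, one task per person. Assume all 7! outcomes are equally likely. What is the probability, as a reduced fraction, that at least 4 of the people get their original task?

Favorable outcomes: Σ_{i≥4} C(7,i)·!(7-i) = 35·2 + 21·1 + 7·0 + 1·1 = 92.
Total outcomes: 7! = 5040.
Probability = 92/5040 = 23/1260.

23/1260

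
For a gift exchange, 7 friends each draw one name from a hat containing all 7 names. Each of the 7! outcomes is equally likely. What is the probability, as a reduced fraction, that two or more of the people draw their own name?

Favorable outcomes: Σ_{i≥2} C(7,i)·!(7-i) = 21·44 + 35·9 + 35·2 + 21·1 + 7·0 + 1·1 = 1331.
Total outcomes: 7! = 5040.
Probability = 1331/5040 = 1331/5040.

1331/5040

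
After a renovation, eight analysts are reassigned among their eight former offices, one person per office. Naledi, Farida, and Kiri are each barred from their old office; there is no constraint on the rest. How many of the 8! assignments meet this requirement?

27240

Let A_j be the event that the j-th constrained one is fixed. By inclusion-exclusion over the 3 events:
Σ_{j=0}^{3} (-1)^j C(3,j)(8-j)!
= C(3,0)·8! - C(3,1)·7! + C(3,2)·6! - C(3,3)·5!
= 40320 - 15120 + 2160 - 120
= 27240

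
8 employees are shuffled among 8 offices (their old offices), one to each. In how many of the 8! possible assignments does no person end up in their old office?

14833

!8 = 8! · Σ_{k=0}^{8} (-1)^k/k!
= 8! - 8!/1! + 8!/2! - 8!/3! + 8!/4! - 8!/5! + 8!/6! - 8!/7! + 8!/8!
= 40320 - 40320 + 20160 - 6720 + 1680 - 336 + 56 - 8 + 1
= 14833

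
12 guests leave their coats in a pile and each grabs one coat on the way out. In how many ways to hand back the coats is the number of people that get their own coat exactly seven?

34848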